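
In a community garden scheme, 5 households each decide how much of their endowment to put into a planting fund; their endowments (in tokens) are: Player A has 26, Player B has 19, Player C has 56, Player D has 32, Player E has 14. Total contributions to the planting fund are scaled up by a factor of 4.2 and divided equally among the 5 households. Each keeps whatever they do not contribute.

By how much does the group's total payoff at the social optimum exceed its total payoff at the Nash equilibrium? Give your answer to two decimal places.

470.40 tokens

The private return per contributed unit is 4.2/5 = 0.8400 < 1 for every player regardless of endowment, so the Nash equilibrium is zero contribution and the group total is Σ E_j = 26 + 19 + 56 + 32 + 14 = 147.
Each contributed unit returns 4.200 to the group, so the social optimum is full contribution by everyone: group total = 4.200 × 147 = 617.40.
Efficiency loss = (4.200 − 1) × 147 = 470.40.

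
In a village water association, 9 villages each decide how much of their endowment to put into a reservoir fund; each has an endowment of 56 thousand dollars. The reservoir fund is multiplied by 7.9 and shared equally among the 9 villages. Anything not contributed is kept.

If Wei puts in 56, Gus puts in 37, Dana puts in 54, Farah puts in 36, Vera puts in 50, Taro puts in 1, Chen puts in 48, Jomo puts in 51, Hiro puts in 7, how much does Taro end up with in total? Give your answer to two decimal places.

353.44 thousand dollars

Total contributed: 56 + 37 + 54 + 36 + 50 + 1 + 48 + 51 + 7 = 340.
Each receives 7.9 × 340 / 9 = 298.44 from the reservoir fund.
Taro keeps 56 − 1 = 55, so Taro's payoff is 55 + 298.44 = 353.44.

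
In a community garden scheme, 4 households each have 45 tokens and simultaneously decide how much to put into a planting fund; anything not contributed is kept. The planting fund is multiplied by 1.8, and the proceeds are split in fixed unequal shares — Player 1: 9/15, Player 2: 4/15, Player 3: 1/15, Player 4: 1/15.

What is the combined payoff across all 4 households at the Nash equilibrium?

216.00 tokens

Each unit j contributes comes back to j as 1.8 × (j's share), so j prefers to contribute only if that share exceeds 1/1.8 = 0.5556; otherwise keeping the unit dominates.
Player 1 alone (share 9/15) is above the threshold, contributing 45; the remaining 3 contribute 0. Total contributed: 45.
The planting fund pays out 1.8 × 45 = 81.00 in total (split across the unequal shares, but the aggregate is all that matters for the group sum).
The 3 free-riders keep 45 each, adding 135. Group total = 135 + 81.00 = 216.00.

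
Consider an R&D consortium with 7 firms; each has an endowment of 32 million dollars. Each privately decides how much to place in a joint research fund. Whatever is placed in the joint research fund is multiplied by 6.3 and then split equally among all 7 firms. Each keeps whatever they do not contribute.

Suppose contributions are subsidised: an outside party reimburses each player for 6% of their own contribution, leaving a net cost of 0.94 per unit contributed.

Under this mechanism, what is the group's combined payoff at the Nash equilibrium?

The effective private return is (6.3/7) / 0.94 = 0.9574, which is still under 1, so the mechanism doesn't change anyone's dominant strategy: zero contribution.
Everyone keeps their endowment and the group total is 7 × 32 = 224.

224.00 million dollars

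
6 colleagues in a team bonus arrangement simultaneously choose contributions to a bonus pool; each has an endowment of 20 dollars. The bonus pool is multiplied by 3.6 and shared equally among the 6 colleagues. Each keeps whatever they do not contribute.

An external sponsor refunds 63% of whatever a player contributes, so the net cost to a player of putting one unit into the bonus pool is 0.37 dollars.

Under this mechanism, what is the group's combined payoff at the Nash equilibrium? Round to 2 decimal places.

507.60 dollars

Under the mechanism each unit contributed yields (3.6/6) / 0.37 = 1.6216 back to its contributor per unit of net cost, which exceeds 1, making full contribution the dominant choice for everyone.
At the Nash equilibrium everyone contributes 20. Group total payoff = 6 × (20 × 0.63 + 3.6 × 20) = 507.60.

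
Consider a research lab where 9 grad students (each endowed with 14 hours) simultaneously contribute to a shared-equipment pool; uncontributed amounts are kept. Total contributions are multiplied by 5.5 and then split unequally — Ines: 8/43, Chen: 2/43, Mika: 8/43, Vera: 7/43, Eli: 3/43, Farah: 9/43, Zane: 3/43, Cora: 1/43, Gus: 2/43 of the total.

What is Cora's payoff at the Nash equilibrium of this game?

For player j, contributing a unit is worthwhile iff 5.5 × (j's share) ≥ 1, i.e. iff j's share is at least 0.1818.
Ines, Mika and Farah clear that bar, contributing 14 each; the remaining 6 contribute 0. Total contributed: 42.
Cora keeps 14 and receives 5.5 × 42 × 1/43 = 5.37 from the shared-equipment pool, for a payoff of 19.37.

19.37 hours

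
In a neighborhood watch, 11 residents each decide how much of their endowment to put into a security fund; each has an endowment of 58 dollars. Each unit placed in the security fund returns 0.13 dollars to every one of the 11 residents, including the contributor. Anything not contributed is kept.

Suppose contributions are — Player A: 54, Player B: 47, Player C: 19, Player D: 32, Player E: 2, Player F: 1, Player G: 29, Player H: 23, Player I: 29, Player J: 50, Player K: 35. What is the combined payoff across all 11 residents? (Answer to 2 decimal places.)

Total contributed: 54 + 47 + 19 + 32 + 2 + 1 + 29 + 23 + 29 + 50 + 35 = 321; total kept: 11 × 58 − 321 = 317.
The security fund pays out 0.13 × 11 × 321 = 459.03 in aggregate.
Group total = 317 + 459.03 = 776.03.

776.03 dollars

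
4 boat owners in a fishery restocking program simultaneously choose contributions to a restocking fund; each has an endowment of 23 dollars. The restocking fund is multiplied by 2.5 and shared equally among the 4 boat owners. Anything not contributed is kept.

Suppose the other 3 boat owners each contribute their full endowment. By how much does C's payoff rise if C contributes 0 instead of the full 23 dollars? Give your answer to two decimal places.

8.63 dollars

Switching from a contribution of 23 to 0 lets C keep an extra 23 dollars, but lowers the restocking fund by 23, which costs C their own share of that drop: 2.5/4 × 23 = 14.37.
Net gain = 23 − 14.37 = 8.63. The private return per contributed unit (0.6250) is below 1, so free-riding is indeed the best response regardless of what the others do.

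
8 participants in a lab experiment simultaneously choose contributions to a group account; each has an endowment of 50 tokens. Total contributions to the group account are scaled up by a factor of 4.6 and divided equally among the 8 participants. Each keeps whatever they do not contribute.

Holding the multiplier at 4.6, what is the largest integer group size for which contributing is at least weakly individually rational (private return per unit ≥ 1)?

Private return per unit is 4.6/(group size), which is ≥ 1 whenever the group size is ≤ 4.6.
The largest such integer is 4.

4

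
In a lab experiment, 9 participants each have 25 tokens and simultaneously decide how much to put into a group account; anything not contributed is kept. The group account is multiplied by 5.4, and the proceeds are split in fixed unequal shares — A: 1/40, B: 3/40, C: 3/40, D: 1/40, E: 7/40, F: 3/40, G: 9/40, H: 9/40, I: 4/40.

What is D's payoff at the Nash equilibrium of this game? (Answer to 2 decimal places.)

A player with share s gets back 5.4·s per unit contributed, so full contribution is dominant for anyone with s > 1/5.4 = 0.1852 and zero contribution is dominant for anyone below.
G and H clear that bar, contributing 25 each; the remaining 7 contribute 0. Total contributed: 50.
D keeps 25 and receives 5.4 × 50 × 1/40 = 6.75 from the group account, for a payoff of 31.75.

31.75 tokens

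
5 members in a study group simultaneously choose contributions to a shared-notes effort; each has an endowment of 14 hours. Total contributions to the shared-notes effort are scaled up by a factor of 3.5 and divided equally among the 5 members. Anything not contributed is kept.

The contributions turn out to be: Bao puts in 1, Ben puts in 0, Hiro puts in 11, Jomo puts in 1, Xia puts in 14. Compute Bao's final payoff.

31.90 hours

Total contributed: 1 + 0 + 11 + 1 + 14 = 27.
Each receives 3.5 × 27 / 5 = 18.90 from the shared-notes effort.
Bao keeps 14 − 1 = 13, so Bao's payoff is 13 + 18.90 = 31.90.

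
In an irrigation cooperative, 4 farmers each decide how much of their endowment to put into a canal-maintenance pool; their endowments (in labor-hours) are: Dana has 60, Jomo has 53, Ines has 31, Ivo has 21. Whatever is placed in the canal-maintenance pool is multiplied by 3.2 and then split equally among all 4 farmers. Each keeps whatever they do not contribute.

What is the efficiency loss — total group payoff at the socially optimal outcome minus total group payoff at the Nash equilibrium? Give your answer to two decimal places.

363.00 labor-hours

The private return per contributed unit is 3.2/4 = 0.8000 < 1 for every player regardless of endowment, so the Nash equilibrium is zero contribution and the group total is Σ E_j = 60 + 53 + 31 + 21 = 165.
Each contributed unit returns 3.200 to the group, so the social optimum is full contribution by everyone: group total = 3.200 × 165 = 528.00.
Efficiency loss = (3.200 − 1) × 165 = 363.00.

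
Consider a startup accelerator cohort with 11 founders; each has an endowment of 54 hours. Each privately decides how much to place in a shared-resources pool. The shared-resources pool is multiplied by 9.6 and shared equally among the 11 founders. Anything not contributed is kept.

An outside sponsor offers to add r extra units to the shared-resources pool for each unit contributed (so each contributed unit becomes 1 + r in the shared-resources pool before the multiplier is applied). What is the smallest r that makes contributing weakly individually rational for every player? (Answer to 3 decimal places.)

0.146

With matching at rate r, one contributed unit becomes (1 + r) in the shared-resources pool and returns 9.6 × (1 + r) / 11 to the contributor.
Setting this equal to 1: 1 + r = 11/9.6 = 1.1458.
So the minimum matching rate is r = 1.1458 − 1 = 0.146.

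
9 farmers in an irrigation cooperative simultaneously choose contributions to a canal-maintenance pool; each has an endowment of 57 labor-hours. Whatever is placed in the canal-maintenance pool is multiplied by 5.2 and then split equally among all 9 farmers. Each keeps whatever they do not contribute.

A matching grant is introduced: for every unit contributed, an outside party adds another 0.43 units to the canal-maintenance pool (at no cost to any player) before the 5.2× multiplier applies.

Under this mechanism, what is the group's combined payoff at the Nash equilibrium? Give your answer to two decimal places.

The effective private return is 5.2 × 1.43 / 9 = 0.8262, which is still under 1, so the mechanism doesn't change anyone's dominant strategy: zero contribution.
Everyone keeps their endowment and the group total is 9 × 57 = 513.

513.00 labor-hours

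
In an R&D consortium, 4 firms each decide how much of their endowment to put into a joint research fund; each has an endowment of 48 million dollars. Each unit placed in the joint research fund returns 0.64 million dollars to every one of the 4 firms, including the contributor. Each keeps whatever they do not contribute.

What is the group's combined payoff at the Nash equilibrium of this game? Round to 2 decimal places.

The private return per contributed unit is 0.64 < 1, so contributing 0 is dominant for every player. At the Nash equilibrium everyone keeps their 48, and the group total is 4 × 48 = 192.

192.00 million dollars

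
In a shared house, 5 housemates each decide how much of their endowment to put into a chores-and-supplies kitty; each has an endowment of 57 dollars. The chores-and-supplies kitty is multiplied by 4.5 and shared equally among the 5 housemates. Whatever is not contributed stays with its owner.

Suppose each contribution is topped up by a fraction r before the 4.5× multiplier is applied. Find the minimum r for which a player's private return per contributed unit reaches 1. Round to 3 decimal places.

With matching at rate r, one contributed unit becomes (1 + r) in the chores-and-supplies kitty and returns 4.5 × (1 + r) / 5 to the contributor.
Setting this equal to 1: 1 + r = 5/4.5 = 1.1111.
So the minimum matching rate is r = 1.1111 − 1 = 0.111.

0.111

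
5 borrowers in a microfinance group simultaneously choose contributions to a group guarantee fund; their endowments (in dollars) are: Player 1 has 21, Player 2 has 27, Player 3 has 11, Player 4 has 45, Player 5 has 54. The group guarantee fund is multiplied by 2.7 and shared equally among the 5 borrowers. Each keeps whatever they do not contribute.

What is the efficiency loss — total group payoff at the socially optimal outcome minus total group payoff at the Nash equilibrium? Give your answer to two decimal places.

The private return per contributed unit is 2.7/5 = 0.5400 < 1 for every player regardless of endowment, so the Nash equilibrium is zero contribution and the group total is Σ E_j = 21 + 27 + 11 + 45 + 54 = 158.
Each contributed unit returns 2.700 to the group, so the social optimum is full contribution by everyone: group total = 2.700 × 158 = 426.60.
Efficiency loss = (2.700 − 1) × 158 = 268.60.

268.60 dollars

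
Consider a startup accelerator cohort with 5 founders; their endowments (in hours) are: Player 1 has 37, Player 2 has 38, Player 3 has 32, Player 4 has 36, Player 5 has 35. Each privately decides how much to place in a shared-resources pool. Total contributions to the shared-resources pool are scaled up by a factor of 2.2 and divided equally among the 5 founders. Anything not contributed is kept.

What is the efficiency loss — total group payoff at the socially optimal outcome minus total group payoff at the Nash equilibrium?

The private return per contributed unit is 2.2/5 = 0.4400 < 1 for every player regardless of endowment, so the Nash equilibrium is zero contribution and the group total is Σ E_j = 37 + 38 + 32 + 36 + 35 = 178.
Each contributed unit returns 2.200 to the group, so the social optimum is full contribution by everyone: group total = 2.200 × 178 = 391.60.
Efficiency loss = (2.200 − 1) × 178 = 213.60.

213.60 hours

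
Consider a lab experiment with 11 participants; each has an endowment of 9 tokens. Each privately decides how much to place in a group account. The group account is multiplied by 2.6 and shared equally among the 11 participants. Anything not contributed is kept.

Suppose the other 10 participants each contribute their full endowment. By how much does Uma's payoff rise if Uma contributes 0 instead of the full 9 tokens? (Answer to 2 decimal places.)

6.87 tokens

Switching from a contribution of 9 to 0 lets Uma keep an extra 9 tokens, but lowers the group account by 9, which costs Uma their own share of that drop: 2.6/11 × 9 = 2.13.
Net gain = 9 − 2.13 = 6.87. The private return per contributed unit (0.2364) is below 1, so free-riding is indeed the best response regardless of what the others do.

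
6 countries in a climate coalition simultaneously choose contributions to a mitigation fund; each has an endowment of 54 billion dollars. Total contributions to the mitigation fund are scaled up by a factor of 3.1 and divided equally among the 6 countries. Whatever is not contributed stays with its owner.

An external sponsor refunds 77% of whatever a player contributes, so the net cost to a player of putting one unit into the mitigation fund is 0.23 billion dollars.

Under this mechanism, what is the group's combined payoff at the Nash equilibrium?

With the mechanism, a contributed unit returns (3.1/6) / 0.23 = 2.2464 per unit of net cost to the contributor — now above 1 — so contributing fully is weakly dominant for every player.
So the Nash equilibrium is full contribution by all 6; the group earns 6 × (54 × 0.77 + 3.1 × 54) = 1253.88.

1253.88 billion dollars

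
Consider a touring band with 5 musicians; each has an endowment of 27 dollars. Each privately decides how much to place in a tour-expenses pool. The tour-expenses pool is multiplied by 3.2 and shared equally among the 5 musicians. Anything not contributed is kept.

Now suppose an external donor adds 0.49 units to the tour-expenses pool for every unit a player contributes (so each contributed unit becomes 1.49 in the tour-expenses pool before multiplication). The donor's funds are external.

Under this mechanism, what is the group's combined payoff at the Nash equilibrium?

Even with the mechanism, each unit contributed returns only 3.2 × 1.49 / 5 = 0.9536 per unit of net cost, so contributing nothing is still dominant.
Everyone keeps their endowment and the group total is 5 × 27 = 135.

135.00 dollars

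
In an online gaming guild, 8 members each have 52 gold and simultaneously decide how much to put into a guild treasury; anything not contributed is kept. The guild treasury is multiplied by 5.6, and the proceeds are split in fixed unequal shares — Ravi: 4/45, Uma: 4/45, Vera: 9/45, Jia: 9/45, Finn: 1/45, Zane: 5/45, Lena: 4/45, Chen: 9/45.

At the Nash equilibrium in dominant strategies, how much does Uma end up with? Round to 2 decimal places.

Player j's private return per contributed unit is 5.6 × (j's share). Contributing is weakly dominant for j when that share is at least 1/5.6 = 0.1786, and contributing 0 is dominant otherwise.
Vera, Jia and Chen are above the threshold, contributing 52 each; the remaining 5 contribute 0. Total contributed: 156.
Uma keeps 52 and receives 5.6 × 156 × 4/45 = 77.65 from the guild treasury, for a payoff of 129.65.

129.65 gold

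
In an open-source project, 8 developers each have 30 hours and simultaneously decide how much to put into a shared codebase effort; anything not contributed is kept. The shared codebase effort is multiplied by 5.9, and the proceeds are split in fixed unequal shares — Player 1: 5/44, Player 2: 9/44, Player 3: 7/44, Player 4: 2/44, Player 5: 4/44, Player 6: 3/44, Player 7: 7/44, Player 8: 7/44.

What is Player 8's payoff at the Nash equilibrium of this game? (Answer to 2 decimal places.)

58.16 hours

Player j's private return per contributed unit is 5.9 × (j's share). Contributing is weakly dominant for j when that share is at least 1/5.9 = 0.1695, and contributing 0 is dominant otherwise.
The only share above 0.1695 is Player 2's 9/44, contributing 30; the remaining 7 contribute 0. Total contributed: 30.
Player 8 keeps 30 and receives 5.9 × 30 × 7/44 = 28.16 from the shared codebase effort, for a payoff of 58.16.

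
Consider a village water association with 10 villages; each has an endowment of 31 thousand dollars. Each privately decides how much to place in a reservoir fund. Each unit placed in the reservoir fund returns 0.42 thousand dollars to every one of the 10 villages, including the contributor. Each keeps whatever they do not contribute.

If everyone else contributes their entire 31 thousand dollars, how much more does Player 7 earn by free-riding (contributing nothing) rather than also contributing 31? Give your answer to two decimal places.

17.98 thousand dollars

Switching from a contribution of 31 to 0 lets Player 7 keep an extra 31 thousand dollars, but lowers the reservoir fund by 31, which costs Player 7 their own share of that drop: 0.42 × 31 = 13.02.
Net gain = 31 − 13.02 = 17.98. The private return per contributed unit (0.42) is below 1, so free-riding is indeed the best response regardless of what the others do.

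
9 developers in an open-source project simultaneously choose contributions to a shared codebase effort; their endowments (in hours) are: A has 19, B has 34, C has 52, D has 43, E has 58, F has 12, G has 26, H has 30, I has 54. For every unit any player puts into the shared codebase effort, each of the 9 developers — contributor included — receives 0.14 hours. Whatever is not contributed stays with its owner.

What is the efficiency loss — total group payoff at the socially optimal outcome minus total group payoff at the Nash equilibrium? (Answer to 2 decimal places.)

85.28 hours

The private return per contributed unit is 0.14 < 1 for everyone, so the Nash equilibrium is zero contribution and the group total is Σ E_j = 19 + 34 + 52 + 43 + 58 + 12 + 26 + 30 + 54 = 328.
Each contributed unit returns 1.260 to the group, so the social optimum is full contribution by everyone: group total = 1.260 × 328 = 413.28.
Efficiency loss = (1.260 − 1) × 328 = 85.28.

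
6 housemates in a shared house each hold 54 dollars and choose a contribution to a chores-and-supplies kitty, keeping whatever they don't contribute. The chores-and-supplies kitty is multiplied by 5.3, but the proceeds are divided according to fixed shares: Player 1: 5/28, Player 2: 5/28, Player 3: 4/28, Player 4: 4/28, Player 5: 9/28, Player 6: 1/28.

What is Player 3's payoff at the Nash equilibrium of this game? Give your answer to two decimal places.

Player j's private return per contributed unit is 5.3 × (j's share). Contributing is weakly dominant for j when that share is at least 1/5.3 = 0.1887, and contributing 0 is dominant otherwise.
Only Player 5 (9/28) clears that bar, contributing 54; the remaining 5 contribute 0. Total contributed: 54.
Player 3 keeps 54 and receives 5.3 × 54 × 4/28 = 40.89 from the chores-and-supplies kitty, for a payoff of 94.89.

94.89 dollars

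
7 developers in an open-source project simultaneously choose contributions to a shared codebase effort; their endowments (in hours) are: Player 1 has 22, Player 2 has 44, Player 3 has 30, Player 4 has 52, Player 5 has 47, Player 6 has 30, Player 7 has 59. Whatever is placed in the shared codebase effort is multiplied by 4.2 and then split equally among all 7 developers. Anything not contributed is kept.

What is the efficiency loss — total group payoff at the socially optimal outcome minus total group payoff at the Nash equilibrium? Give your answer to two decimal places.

908.80 hours

The private return per contributed unit is 4.2/7 = 0.6000 < 1 for every player regardless of endowment, so the Nash equilibrium is zero contribution and the group total is Σ E_j = 22 + 44 + 30 + 52 + 47 + 30 + 59 = 284.
Each contributed unit returns 4.200 to the group, so the social optimum is full contribution by everyone: group total = 4.200 × 284 = 1192.80.
Efficiency loss = (4.200 − 1) × 284 = 908.80.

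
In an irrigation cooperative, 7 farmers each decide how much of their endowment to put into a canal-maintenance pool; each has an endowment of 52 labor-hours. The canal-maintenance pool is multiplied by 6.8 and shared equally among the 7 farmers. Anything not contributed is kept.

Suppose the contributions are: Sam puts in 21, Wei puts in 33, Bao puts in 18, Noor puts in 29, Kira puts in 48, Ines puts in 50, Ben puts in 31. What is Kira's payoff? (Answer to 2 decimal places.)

227.43 labor-hours

Total contributed: 21 + 33 + 18 + 29 + 48 + 50 + 31 = 230.
Each receives 6.8 × 230 / 7 = 223.43 from the canal-maintenance pool.
Kira keeps 52 − 48 = 4, so Kira's payoff is 4 + 223.43 = 227.43.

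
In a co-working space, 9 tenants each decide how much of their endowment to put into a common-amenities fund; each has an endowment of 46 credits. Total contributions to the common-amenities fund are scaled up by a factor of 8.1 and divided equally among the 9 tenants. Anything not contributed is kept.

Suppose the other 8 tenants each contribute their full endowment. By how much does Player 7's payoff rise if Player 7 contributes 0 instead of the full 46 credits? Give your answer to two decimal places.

Switching from a contribution of 46 to 0 lets Player 7 keep an extra 46 credits, but lowers the common-amenities fund by 46, which costs Player 7 their own share of that drop: 8.1/9 × 46 = 41.40.
Net gain = 46 − 41.40 = 4.60. The private return per contributed unit (0.9000) is below 1, so free-riding is indeed the best response regardless of what the others do.

4.60 credits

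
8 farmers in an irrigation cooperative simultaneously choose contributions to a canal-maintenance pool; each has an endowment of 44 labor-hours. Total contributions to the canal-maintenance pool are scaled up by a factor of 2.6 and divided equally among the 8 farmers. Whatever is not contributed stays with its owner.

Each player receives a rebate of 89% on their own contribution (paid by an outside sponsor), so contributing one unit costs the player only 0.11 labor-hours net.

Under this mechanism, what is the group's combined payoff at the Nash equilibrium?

With the mechanism, a contributed unit returns (2.6/8) / 0.11 = 2.9545 per unit of net cost to the contributor — now above 1 — so contributing fully is weakly dominant for every player.
At the Nash equilibrium everyone contributes 44. Group total payoff = 8 × (44 × 0.89 + 2.6 × 44) = 1228.48.

1228.48 labor-hours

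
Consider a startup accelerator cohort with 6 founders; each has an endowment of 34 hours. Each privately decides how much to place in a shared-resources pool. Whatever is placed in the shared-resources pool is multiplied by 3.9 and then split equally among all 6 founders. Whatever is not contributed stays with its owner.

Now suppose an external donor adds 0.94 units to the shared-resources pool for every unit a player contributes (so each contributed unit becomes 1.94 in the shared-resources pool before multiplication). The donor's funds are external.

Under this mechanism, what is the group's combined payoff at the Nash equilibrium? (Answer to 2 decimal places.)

1543.46 hours

Under the mechanism each unit contributed yields 3.9 × 1.94 / 6 = 1.2610 back to its contributor per unit of net cost, which exceeds 1, making full contribution the dominant choice for everyone.
So the Nash equilibrium is full contribution by all 6; the group earns 3.9 × 1.94 × 204 = 1543.46.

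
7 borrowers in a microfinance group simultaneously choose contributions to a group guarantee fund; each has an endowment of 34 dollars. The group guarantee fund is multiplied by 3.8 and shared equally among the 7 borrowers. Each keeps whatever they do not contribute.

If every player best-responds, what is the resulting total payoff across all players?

Each contributed unit returns 3.8/7 = 0.5429 to its contributor — below 1 — so contributing 0 is dominant for every player. At the Nash equilibrium everyone keeps their 34, and the group total is 7 × 34 = 238.

238.00 dollars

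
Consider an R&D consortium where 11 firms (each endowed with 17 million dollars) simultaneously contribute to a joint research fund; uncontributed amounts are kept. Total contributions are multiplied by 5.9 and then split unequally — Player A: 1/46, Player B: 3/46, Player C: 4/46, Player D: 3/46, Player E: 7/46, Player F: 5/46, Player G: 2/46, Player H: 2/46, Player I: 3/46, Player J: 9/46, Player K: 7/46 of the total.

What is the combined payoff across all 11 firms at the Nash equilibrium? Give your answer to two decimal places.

For player j, contributing a unit is worthwhile iff 5.9 × (j's share) ≥ 1, i.e. iff j's share is at least 0.1695.
Only Player J (9/46) clears that bar, contributing 17; the remaining 10 contribute 0. Total contributed: 17.
The joint research fund pays out 5.9 × 17 = 100.30 in total (split across the unequal shares, but the aggregate is all that matters for the group sum).
The 10 free-riders keep 17 each, adding 170. Group total = 170 + 100.30 = 270.30.

270.30 million dollars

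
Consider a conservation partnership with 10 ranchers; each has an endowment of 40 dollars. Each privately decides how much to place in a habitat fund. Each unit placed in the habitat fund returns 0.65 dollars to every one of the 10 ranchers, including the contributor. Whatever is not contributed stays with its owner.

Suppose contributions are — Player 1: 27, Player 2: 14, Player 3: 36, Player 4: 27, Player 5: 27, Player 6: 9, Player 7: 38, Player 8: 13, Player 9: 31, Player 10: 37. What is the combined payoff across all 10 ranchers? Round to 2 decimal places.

1824.50 dollars

Total contributed: 27 + 14 + 36 + 27 + 27 + 9 + 38 + 13 + 31 + 37 = 259; total kept: 10 × 40 − 259 = 141.
The habitat fund pays out 0.65 × 10 × 259 = 1683.50 in aggregate.
Group total = 141 + 1683.50 = 1824.50.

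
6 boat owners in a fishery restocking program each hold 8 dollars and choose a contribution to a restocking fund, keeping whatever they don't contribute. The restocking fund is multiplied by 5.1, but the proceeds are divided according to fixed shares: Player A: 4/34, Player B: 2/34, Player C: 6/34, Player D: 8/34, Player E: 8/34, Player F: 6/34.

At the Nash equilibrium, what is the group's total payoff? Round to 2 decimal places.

113.60 dollars

Each unit j contributes comes back to j as 5.1 × (j's share), so j prefers to contribute only if that share exceeds 1/5.1 = 0.1961; otherwise keeping the unit dominates.
Player D and Player E clear that bar, contributing 8 each; the remaining 4 contribute 0. Total contributed: 16.
The restocking fund pays out 5.1 × 16 = 81.60 in total (split across the unequal shares, but the aggregate is all that matters for the group sum).
The 4 free-riders keep 8 each, adding 32. Group total = 32 + 81.60 = 113.60.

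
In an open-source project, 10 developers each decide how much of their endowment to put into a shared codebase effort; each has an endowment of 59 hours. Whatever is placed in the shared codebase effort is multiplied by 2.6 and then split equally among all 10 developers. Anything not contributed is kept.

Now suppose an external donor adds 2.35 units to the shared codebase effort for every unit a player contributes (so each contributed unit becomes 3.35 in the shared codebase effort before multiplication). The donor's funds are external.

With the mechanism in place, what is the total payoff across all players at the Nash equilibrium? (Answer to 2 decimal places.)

590.00 hours

Even with the mechanism, each unit contributed returns only 2.6 × 3.35 / 10 = 0.8710 per unit of net cost, so contributing nothing is still dominant.
Everyone keeps their endowment and the group total is 10 × 59 = 590.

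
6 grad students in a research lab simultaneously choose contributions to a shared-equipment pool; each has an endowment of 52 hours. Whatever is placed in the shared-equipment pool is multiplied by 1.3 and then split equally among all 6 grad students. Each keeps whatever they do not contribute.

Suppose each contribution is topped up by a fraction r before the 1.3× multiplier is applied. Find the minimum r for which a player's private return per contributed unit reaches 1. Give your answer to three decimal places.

With matching at rate r, one contributed unit becomes (1 + r) in the shared-equipment pool and returns 1.3 × (1 + r) / 6 to the contributor.
Setting this equal to 1: 1 + r = 6/1.3 = 4.6154.
So the minimum matching rate is r = 4.6154 − 1 = 3.615.

3.615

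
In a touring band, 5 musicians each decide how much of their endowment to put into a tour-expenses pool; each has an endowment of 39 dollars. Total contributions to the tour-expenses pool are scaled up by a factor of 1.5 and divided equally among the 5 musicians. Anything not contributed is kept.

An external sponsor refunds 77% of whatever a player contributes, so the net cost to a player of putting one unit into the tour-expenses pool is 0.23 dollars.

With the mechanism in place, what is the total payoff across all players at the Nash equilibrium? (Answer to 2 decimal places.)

442.65 dollars

With the mechanism, a contributed unit returns (1.5/5) / 0.23 = 1.3043 per unit of net cost to the contributor — now above 1 — so contributing fully is weakly dominant for every player.
So the Nash equilibrium is full contribution by all 5; the group earns 5 × (39 × 0.77 + 1.5 × 39) = 442.65.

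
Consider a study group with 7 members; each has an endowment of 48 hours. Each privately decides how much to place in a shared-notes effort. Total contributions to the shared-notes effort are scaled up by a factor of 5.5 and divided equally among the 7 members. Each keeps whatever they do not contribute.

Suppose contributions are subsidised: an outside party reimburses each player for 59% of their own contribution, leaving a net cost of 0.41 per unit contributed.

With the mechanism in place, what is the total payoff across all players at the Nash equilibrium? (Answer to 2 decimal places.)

2046.24 hours

With the mechanism, a contributed unit returns (5.5/7) / 0.41 = 1.9164 per unit of net cost to the contributor — now above 1 — so contributing fully is weakly dominant for every player.
So the Nash equilibrium is full contribution by all 7; the group earns 7 × (48 × 0.59 + 5.5 × 48) = 2046.24.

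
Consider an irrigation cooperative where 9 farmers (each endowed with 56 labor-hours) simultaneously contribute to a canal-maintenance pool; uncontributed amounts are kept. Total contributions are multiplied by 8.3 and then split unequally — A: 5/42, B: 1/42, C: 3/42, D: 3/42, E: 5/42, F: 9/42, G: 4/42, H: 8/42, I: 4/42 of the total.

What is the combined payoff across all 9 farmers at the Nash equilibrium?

Each unit j contributes comes back to j as 8.3 × (j's share), so j prefers to contribute only if that share exceeds 1/8.3 = 0.1205; otherwise keeping the unit dominates.
The shares above 0.1205 belong to F and H, contributing 56 each; the remaining 7 contribute 0. Total contributed: 112.
The canal-maintenance pool pays out 8.3 × 112 = 929.60 in total (split across the unequal shares, but the aggregate is all that matters for the group sum).
The 7 free-riders keep 56 each, adding 392. Group total = 392 + 929.60 = 1321.60.

1321.60 labor-hours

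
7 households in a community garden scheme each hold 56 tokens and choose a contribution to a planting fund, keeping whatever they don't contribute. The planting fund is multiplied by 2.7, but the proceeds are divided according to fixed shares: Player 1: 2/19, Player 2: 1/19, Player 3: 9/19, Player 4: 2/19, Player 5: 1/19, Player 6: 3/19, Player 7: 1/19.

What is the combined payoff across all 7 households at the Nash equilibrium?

Player j's private return per contributed unit is 2.7 × (j's share). Contributing is weakly dominant for j when that share is at least 1/2.7 = 0.3704, and contributing 0 is dominant otherwise.
Player 3 alone (share 9/19) is above the threshold, contributing 56; the remaining 6 contribute 0. Total contributed: 56.
The planting fund pays out 2.7 × 56 = 151.20 in total (split across the unequal shares, but the aggregate is all that matters for the group sum).
The 6 free-riders keep 56 each, adding 336. Group total = 336 + 151.20 = 487.20.

487.20 tokens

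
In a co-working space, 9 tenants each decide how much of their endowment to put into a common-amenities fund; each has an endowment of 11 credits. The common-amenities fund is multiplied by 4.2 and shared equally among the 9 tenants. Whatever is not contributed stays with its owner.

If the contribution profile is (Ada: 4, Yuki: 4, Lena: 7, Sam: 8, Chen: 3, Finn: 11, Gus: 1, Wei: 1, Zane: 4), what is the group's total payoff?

Total contributed: 4 + 4 + 7 + 8 + 3 + 11 + 1 + 1 + 4 = 43; total kept: 9 × 11 − 43 = 56.
The common-amenities fund pays out 4.2 × 43 = 180.60 in aggregate.
Group total = 56 + 180.60 = 236.60.

236.60 credits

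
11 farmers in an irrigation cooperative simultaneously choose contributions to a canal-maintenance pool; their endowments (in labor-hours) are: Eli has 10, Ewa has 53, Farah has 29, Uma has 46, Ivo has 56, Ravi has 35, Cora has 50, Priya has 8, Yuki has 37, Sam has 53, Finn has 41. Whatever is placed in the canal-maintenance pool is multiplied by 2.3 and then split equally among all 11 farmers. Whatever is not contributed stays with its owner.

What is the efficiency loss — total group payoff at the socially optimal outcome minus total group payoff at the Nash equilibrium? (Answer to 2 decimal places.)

543.40 labor-hours

The private return per contributed unit is 2.3/11 = 0.2091 < 1 for every player regardless of endowment, so the Nash equilibrium is zero contribution and the group total is Σ E_j = 10 + 53 + 29 + 46 + 56 + 35 + 50 + 8 + 37 + 53 + 41 = 418.
Each contributed unit returns 2.300 to the group, so the social optimum is full contribution by everyone: group total = 2.300 × 418 = 961.40.
Efficiency loss = (2.300 − 1) × 418 = 543.40.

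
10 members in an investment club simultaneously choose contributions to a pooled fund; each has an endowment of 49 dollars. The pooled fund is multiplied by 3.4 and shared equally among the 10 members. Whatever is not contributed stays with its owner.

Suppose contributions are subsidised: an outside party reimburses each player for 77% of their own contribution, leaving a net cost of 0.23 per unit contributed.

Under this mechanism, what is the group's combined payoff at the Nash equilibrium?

2043.30 dollars

Under the mechanism each unit contributed yields (3.4/10) / 0.23 = 1.4783 back to its contributor per unit of net cost, which exceeds 1, making full contribution the dominant choice for everyone.
So the Nash equilibrium is full contribution by all 10; the group earns 10 × (49 × 0.77 + 3.4 × 49) = 2043.30.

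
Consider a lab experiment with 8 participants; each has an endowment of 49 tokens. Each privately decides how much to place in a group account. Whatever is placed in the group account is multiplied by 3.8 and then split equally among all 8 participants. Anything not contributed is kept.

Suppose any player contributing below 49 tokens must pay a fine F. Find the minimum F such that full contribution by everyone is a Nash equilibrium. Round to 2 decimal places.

25.73 tokens

Given the others contribute fully, the best deviation is to contribute 0 (any partial contribution still incurs the fine and gives up units whose private return 0.4750 is below 1).
Deviating from 49 to 0 saves 49 tokens but forfeits the deviator's share of the drop in the group account: 3.8/8 × 49 = 23.27.
So the deviation gain is 49 − 23.27 = 25.73, and the fine must be at least 25.73 tokens to wipe it out.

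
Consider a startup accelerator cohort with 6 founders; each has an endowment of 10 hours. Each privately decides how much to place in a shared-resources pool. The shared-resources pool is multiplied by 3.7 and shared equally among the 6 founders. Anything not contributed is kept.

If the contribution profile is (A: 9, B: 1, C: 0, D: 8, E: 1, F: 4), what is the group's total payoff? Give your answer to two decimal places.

122.10 hours

Total contributed: 9 + 1 + 0 + 8 + 1 + 4 = 23; total kept: 6 × 10 − 23 = 37.
The shared-resources pool pays out 3.7 × 23 = 85.10 in aggregate.
Group total = 37 + 85.10 = 122.10.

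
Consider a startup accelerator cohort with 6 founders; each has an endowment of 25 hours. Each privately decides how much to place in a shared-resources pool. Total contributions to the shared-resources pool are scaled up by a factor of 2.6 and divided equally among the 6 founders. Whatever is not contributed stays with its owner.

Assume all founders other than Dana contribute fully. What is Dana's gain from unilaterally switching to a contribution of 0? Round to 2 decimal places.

Switching from a contribution of 25 to 0 lets Dana keep an extra 25 hours, but lowers the shared-resources pool by 25, which costs Dana their own share of that drop: 2.6/6 × 25 = 10.83.
Net gain = 25 − 10.83 = 14.17. The private return per contributed unit (0.4333) is below 1, so free-riding is indeed the best response regardless of what the others do.

14.17 hours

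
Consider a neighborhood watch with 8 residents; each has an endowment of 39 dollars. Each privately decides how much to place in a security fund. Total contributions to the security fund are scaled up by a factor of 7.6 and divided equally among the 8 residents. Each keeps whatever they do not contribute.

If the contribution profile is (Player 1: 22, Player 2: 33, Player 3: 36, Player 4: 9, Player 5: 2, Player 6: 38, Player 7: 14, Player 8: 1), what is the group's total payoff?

Total contributed: 22 + 33 + 36 + 9 + 2 + 38 + 14 + 1 = 155; total kept: 8 × 39 − 155 = 157.
The security fund pays out 7.6 × 155 = 1178.00 in aggregate.
Group total = 157 + 1178.00 = 1335.00.

1335.00 dollars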